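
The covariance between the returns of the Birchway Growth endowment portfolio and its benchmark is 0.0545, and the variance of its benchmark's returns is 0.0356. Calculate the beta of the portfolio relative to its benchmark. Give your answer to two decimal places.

β = Cov(Rp, Rm) / Var(Rm) = 0.0545 / 0.0356 = 1.5309

1.53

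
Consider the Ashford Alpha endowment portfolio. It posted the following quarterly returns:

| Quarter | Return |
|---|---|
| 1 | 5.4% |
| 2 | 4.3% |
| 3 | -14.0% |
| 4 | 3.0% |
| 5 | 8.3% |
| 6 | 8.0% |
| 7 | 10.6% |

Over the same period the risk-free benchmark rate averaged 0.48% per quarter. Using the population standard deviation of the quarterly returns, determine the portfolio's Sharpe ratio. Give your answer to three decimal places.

r̄ = (5.4 + 4.3 − 14 + 3 + 8.3 + 8 + 10.6) / 7 = 25.60 / 7 = 3.6571%
Population σ = √[Σ(r − r̄)² / 7] = √[404.2771 / 7] = √57.7539 = 7.5996%
Sharpe = (r̄ − rf) / σ = (3.6571 − 0.48) / 7.5996 = 3.1771 / 7.5996 = 0.4181

0.418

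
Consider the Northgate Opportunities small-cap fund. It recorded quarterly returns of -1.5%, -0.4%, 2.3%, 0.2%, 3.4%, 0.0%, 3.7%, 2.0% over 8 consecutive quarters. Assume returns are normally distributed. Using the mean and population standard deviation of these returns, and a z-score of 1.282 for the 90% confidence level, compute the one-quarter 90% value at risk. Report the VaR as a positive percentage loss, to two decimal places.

1.06

r̄ = (-1.5 − 0.4 + 2.3 + 0.2 + 3.4 + 0 + 3.7 + 2) / 8 = 9.70 / 8 = 1.2125%
Population σ = √[Σ(r − r̄)² / 8] = √[25.2288 / 8] = √3.1536 = 1.7758%
VaR = −(r̄ − z·σ) = −(1.2125 − 1.282 × 1.7758) = −(-1.0641) = 1.0641%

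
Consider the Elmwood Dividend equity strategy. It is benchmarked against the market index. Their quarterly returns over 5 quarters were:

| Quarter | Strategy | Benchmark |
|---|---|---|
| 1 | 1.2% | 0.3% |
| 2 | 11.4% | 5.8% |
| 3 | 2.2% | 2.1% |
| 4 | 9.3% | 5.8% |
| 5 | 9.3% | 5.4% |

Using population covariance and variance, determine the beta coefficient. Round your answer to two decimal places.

r̄p = 6.6800%,  r̄m = 3.8800%
Cov = Σ(rp − r̄p)(rm − r̄m) / 5 = 9.1336
Var(rm) = Σ(rm − r̄m)² / 5 = 5.1336
β = Cov / Var = 9.1336 / 5.1336 = 1.7792

1.78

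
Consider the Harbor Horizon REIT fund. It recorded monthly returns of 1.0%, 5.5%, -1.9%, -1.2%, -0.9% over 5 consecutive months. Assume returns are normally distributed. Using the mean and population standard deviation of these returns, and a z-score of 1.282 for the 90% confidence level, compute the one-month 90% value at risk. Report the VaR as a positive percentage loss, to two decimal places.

2.93

r̄ = (1 + 5.5 − 1.9 − 1.2 − 0.9) / 5 = 2.50 / 5 = 0.5000%
Σ(r − r̄)² = 35.8600; population σ = √(35.8600/5) = 2.6781%
VaR = −(r̄ − z·σ) = −(0.5000 − 1.282 × 2.6781) = −(-2.9333) = 2.9333%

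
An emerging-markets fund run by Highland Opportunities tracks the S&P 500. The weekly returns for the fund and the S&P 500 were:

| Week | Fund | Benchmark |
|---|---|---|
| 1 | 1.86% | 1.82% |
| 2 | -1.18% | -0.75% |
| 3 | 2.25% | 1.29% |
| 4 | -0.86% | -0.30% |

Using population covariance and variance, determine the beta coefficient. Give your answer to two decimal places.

r̄p = 0.5175%,  r̄m = 0.5150%
Cov = Σ(rp − r̄p)(rm − r̄m) / 4 = 1.5912
Var(rm) = Σ(rm − r̄m)² / 4 = 1.1420
β = Cov / Var = 1.5912 / 1.1420 = 1.3933

1.39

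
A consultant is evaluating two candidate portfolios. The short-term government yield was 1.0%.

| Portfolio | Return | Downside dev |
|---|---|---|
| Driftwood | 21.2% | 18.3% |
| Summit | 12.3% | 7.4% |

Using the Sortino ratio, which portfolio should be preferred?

Summit

Driftwood: Sortino ratio = (21.2% − 1.0%) / 18.3% = 1.104
Summit: Sortino ratio = (12.3% − 1.0%) / 7.4% = 1.527
Highest: Summit (1.527).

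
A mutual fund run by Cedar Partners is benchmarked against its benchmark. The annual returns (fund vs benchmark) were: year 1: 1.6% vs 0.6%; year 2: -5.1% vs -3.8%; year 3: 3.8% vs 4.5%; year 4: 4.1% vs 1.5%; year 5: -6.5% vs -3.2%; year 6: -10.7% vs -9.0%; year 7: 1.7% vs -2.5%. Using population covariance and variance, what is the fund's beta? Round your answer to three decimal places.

1.201

r̄p = -1.5857%,  r̄m = -1.7000%
Cov = Σ(rp − r̄p)(rm − r̄m) / 7 = 19.6529
Var(rm) = Σ(rm − r̄m)² / 7 = 16.3657
β = Cov / Var = 19.6529 / 16.3657 = 1.2009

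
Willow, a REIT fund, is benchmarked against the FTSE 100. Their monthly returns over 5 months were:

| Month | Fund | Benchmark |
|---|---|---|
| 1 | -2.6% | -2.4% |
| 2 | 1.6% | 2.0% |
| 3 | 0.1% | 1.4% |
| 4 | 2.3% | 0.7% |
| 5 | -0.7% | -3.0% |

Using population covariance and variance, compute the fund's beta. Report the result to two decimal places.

0.65

r̄p = 0.1400%,  r̄m = -0.2600%
Cov = Σ(rp − r̄p)(rm − r̄m) / 5 = 2.6944
Var(rm) = Σ(rm − r̄m)² / 5 = 4.1744
β = Cov / Var = 2.6944 / 4.1744 = 0.6455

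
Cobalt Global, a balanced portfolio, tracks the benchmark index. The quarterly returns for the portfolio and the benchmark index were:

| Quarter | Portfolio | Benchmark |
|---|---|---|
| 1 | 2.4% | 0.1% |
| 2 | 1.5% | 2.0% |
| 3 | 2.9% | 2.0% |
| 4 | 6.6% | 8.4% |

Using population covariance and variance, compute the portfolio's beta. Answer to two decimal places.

0.57

r̄p = 3.3500%,  r̄m = 3.1250%
Cov = Σ(rp − r̄p)(rm − r̄m) / 4 = 5.6513
Var(rm) = Σ(rm − r̄m)² / 4 = 9.8769
β = Cov / Var = 5.6513 / 9.8769 = 0.5722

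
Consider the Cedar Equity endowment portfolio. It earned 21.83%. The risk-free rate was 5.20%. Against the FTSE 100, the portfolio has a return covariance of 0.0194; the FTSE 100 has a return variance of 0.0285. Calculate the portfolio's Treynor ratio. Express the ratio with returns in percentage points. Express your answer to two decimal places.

24.43

β = Cov / Var = 0.0194 / 0.0285 = 0.6807
Treynor = (Rp − Rf) / β = (21.83% − 5.20%) / 0.6807 = 16.63 / 0.6807 = 24.4307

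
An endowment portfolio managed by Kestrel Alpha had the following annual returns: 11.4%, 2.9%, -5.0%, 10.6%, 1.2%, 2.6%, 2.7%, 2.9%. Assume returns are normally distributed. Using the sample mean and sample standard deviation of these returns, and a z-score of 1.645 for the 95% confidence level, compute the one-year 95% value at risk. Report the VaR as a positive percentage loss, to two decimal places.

4.96

Mean return r̄ = 29.30 / 8 = 3.6625%
Σ(r − r̄)² = 192.3188; sample σ = √(192.3188/7) = 5.2416%
VaR = −(r̄ − z·σ) = −(3.6625 − 1.645 × 5.2416) = −(-4.9599) = 4.9599%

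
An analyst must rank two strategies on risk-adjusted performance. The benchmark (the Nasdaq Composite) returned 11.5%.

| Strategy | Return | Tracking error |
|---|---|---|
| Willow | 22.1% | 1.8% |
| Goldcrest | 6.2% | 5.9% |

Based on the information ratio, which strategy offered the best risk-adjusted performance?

Willow: IR = (22.1% − 11.5%) / 1.8% = 5.889
Goldcrest: IR = (6.2% − 11.5%) / 5.9% = -0.898
Highest: Willow (5.889).

Willow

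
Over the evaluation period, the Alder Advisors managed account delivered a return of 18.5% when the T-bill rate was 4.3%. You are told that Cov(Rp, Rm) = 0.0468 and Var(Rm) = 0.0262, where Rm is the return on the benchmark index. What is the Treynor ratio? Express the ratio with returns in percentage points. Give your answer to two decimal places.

β = Cov / Var = 0.0468 / 0.0262 = 1.7863
Treynor = (Rp − Rf) / β = (18.5% − 4.3%) / 1.7863 = 14.20 / 1.7863 = 7.9494

7.95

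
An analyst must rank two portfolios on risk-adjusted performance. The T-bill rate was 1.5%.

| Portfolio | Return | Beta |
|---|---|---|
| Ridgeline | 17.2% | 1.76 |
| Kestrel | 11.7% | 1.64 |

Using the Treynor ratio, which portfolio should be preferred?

Ridgeline

Ridgeline: Treynor = (17.2% − 1.5%) / 1.76 = 8.920
Kestrel: Treynor = (11.7% − 1.5%) / 1.64 = 6.220
Highest: Ridgeline (8.920).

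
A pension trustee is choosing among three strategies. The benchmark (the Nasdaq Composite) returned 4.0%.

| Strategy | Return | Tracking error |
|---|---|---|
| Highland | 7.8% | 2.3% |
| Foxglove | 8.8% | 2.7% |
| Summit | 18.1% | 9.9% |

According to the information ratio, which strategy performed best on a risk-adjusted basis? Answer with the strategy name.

Foxglove

Highland: IR = (7.8% − 4.0%) / 2.3% = 1.652
Foxglove: IR = (8.8% − 4.0%) / 2.7% = 1.778
Summit: IR = (18.1% − 4.0%) / 9.9% = 1.424
Highest: Foxglove (1.778).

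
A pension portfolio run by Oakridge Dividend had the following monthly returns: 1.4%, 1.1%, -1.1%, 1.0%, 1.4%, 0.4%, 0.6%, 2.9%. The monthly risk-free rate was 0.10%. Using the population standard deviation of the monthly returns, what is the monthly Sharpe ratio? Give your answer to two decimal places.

0.82

r̄ = (1.4 + 1.1 − 1.1 + 1 + 1.4 + 0.4 + 0.6 + 2.9) / 8 = 7.70 / 8 = 0.9625%
Population std dev = √[8.8588 / 8] = 1.0523%
Sharpe = (r̄ − rf) / σ = (0.9625 − 0.1) / 1.0523 = 0.8625 / 1.0523 = 0.8196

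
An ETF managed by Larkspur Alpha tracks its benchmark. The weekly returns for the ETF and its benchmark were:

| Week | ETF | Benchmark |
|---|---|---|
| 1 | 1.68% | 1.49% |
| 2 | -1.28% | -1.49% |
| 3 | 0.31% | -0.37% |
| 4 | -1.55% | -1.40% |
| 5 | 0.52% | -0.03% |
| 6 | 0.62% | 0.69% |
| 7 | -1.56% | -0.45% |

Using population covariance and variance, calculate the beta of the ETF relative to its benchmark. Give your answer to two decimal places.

1.06

r̄p = -0.1800%,  r̄m = -0.2229%
Cov = Σ(rp − r̄p)(rm − r̄m) / 7 = 1.0427
Var(rm) = Σ(rm − r̄m)² / 7 = 0.9813
β = Cov / Var = 1.0427 / 0.9813 = 1.0626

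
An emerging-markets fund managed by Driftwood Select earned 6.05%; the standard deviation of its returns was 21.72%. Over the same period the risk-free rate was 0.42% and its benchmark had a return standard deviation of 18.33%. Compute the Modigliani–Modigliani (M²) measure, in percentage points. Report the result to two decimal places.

Sharpe = (Rp − Rf) / σp = (6.05% − 0.42%) / 21.72% = 0.2592
M² = Rf + Sharpe × σm = 0.42% + 0.2592 × 18.33% = 5.1711%

5.17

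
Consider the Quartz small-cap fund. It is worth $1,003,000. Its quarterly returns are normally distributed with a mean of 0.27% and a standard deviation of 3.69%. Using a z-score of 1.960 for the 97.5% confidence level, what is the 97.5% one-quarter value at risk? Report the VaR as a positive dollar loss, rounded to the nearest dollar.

Return at the 97.5% tail: μ − z·σ = 0.27% − 1.960 × 3.69% = 0.27 − 7.2324 = -6.9624%
VaR = −(-6.9624%) × $1,003,000 = 6.9624% × $1,003,000 = $69,833

$69,833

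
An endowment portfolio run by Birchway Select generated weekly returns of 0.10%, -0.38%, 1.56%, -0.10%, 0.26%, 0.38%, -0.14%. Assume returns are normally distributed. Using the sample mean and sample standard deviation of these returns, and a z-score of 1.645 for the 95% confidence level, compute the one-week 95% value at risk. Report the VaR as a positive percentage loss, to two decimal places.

Mean return r̄ = 1.680 / 7 = 0.2400%
Σ(r − r̄)² = (0.1 − 0.2400)² + (-0.38 − 0.2400)² + (1.56 − 0.2400)² + … = 2.4264
σ = √[2.4264 / 6] = 0.6359%
VaR = −(r̄ − z·σ) = −(0.2400 − 1.645 × 0.6359) = −(-0.8061) = 0.8061%

0.81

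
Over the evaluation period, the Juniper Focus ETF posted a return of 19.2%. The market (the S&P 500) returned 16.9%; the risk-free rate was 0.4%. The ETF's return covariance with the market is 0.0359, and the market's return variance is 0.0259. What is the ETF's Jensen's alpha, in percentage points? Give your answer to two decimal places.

β = Cov / Var = 0.0359 / 0.0259 = 1.3861
E[R] = Rf + β(Rm − Rf) = 0.4% + 1.3861 × (16.9% − 0.4%) = 23.2707%
α = Rp − E[R] = 19.2% − 23.2707% = -4.0707

-4.07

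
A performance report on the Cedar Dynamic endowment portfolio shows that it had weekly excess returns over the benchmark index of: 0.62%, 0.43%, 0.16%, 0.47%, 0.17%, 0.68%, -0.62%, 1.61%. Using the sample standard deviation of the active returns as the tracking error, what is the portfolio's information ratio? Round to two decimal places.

Mean return r̄ = 3.520 / 8 = 0.4400%
Sample σ = √[Σ(r − r̄)² / 7] = √[2.7348 / 7] = √0.3907 = 0.6251%
IR = r̄ / tracking error = 0.4400 / 0.6251 = 0.7039

0.70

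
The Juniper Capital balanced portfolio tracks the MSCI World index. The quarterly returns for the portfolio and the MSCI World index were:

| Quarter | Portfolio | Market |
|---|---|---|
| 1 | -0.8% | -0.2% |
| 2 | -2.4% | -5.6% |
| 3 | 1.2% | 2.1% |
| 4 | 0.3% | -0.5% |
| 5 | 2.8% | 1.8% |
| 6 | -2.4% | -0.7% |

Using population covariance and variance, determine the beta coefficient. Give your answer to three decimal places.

0.577

r̄p = -0.2167%,  r̄m = -0.5167%
Cov = Σ(rp − r̄p)(rm − r̄m) / 6 = 3.6697
Var(rm) = Σ(rm − r̄m)² / 6 = 6.3647
β = Cov / Var = 3.6697 / 6.3647 = 0.5766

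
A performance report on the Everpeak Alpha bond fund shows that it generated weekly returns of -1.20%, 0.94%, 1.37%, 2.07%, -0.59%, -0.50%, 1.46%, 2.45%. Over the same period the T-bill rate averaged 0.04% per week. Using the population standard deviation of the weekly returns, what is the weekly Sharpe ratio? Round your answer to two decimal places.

0.56

r̄ = (-1.2 + 0.94 + 1.37 + 2.07 − 0.59 − 0.5 + 1.46 + 2.45) / 8 = 0.7500%
Σ(r − r̄)² = (-1.2 − 0.7500)² + (0.94 − 0.7500)² + (1.37 − 0.7500)² + … = 12.7176
population σ = √(12.7176 / 8) = √1.5897 = 1.2608%
Sharpe = (r̄ − rf) / σ = (0.7500 − 0.04) / 1.2608 = 0.7100 / 1.2608 = 0.5631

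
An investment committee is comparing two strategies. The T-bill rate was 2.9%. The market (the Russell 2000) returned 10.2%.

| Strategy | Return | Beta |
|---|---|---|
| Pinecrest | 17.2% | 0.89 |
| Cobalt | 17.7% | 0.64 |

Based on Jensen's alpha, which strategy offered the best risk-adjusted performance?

Pinecrest: α = 17.2% − [2.9% + 0.89 × (10.2% − 2.9%)] = 7.803
Cobalt: α = 17.7% − [2.9% + 0.64 × (10.2% − 2.9%)] = 10.128
Highest: Cobalt (10.128).

Cobalt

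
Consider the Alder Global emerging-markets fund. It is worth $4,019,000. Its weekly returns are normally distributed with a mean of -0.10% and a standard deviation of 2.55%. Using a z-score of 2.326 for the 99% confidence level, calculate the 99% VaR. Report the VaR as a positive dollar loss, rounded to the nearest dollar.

Return at the 99% tail: μ − z·σ = -0.10% − 2.326 × 2.55% = -0.1 − 5.9313 = -6.0313%
VaR = −(-6.0313%) × $4,019,000 = 6.0313% × $4,019,000 = $242,398

$242,398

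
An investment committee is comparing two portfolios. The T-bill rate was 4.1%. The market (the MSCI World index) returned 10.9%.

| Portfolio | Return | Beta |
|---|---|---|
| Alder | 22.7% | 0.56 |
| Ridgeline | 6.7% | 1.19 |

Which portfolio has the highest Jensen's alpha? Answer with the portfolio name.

Alder: α = 22.7% − [4.1% + 0.56 × (10.9% − 4.1%)] = 14.792
Ridgeline: α = 6.7% − [4.1% + 1.19 × (10.9% − 4.1%)] = -5.492
Highest: Alder (14.792).

Alder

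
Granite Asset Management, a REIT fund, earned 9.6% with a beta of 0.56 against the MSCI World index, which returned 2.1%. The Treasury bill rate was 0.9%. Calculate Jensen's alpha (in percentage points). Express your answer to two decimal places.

8.03

CAPM expected return = Rf + β(Rm − Rf) = 0.9% + 0.56 × (2.1% − 0.9%) = 0.9 + 0.56 × 1.20 = 1.5720%
Jensen's α = Rp − E[R] = 9.6% − 1.5720% = 8.0280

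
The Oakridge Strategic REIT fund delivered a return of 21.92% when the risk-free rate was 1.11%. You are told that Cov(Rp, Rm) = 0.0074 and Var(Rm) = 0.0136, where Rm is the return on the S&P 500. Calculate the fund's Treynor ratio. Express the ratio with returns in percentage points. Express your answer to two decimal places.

38.25

β = Cov / Var = 0.0074 / 0.0136 = 0.5441
Treynor = (Rp − Rf) / β = (21.92% − 1.11%) / 0.5441 = 20.81 / 0.5441 = 38.2466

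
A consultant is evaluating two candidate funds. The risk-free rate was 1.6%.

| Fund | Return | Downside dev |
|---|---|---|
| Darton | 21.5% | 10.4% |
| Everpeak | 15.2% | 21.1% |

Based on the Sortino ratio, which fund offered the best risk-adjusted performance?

Darton

Darton: Sortino ratio = (21.5% − 1.6%) / 10.4% = 1.913
Everpeak: Sortino ratio = (15.2% − 1.6%) / 21.1% = 0.645
Highest: Darton (1.913).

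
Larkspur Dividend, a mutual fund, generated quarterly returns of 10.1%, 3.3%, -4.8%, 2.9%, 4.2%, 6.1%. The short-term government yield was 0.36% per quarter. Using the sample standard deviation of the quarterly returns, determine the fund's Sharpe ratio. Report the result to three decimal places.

Mean return r̄ = 21.80 / 6 = 3.6333%
Σ(r − r̄)² = 119.9933; sample σ = √(119.9933/5) = 4.8988%
Sharpe = (r̄ − rf) / σ = (3.6333 − 0.36) / 4.8988 = 3.2733 / 4.8988 = 0.6682

0.668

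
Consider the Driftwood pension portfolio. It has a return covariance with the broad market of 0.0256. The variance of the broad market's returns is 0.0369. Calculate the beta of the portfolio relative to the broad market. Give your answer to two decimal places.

β = Cov(Rp, Rm) / Var(Rm) = 0.0256 / 0.0369 = 0.6938

0.69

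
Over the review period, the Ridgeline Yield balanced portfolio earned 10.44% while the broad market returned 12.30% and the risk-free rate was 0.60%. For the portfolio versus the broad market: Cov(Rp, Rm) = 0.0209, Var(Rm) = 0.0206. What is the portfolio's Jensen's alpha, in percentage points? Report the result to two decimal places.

-2.03

β = Cov / Var = 0.0209 / 0.0206 = 1.0146
E[R] = Rf + β(Rm − Rf) = 0.60% + 1.0146 × (12.30% − 0.60%) = 12.4708%
α = Rp − E[R] = 10.44% − 12.4708% = -2.0308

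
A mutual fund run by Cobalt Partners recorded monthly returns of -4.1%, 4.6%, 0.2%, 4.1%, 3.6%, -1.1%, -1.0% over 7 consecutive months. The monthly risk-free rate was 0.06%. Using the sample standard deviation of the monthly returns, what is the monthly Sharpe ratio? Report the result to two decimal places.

Mean return μ = 6.30 / 7 = 0.9000%
Σ(r − μ)² = (-4.1 − 0.9000)² + (4.6 − 0.9000)² + (0.2 − 0.9000)² + … = 64.3200
sample σ = √(64.3200 / 6) = √10.7200 = 3.2741%
Sharpe = (μ − rf) / σ = (0.9000 − 0.06) / 3.2741 = 0.8400 / 3.2741 = 0.2566

0.26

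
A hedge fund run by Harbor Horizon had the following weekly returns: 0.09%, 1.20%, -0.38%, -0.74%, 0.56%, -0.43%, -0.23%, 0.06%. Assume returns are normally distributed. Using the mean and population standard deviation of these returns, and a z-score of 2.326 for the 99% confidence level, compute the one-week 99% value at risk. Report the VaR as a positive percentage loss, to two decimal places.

1.33

r̄ = (0.09 + 1.2 − 0.38 − 0.74 + 0.56 − 0.43 − 0.23 + 0.06) / 8 = 0.0163%
Σ(r − r̄)² = (0.09 − 0.0163)² + (1.2 − 0.0163)² + … = 2.6930
σ = √[2.6930 / 8] = 0.5802%
VaR = −(r̄ − z·σ) = −(0.0163 − 2.326 × 0.5802) = −(-1.3332) = 1.3332%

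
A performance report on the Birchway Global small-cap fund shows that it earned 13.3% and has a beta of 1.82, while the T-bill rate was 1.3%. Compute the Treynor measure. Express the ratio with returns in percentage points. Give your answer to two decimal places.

6.59

Treynor = (Rp − Rf) / β = (13.3% − 1.3%) / 1.82 = 12.00 / 1.82 = 6.5934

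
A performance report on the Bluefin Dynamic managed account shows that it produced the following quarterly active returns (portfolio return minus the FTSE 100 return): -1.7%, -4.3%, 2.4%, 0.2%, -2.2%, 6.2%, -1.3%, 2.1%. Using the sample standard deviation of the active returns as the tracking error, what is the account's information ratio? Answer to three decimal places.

0.053

Mean return μ = 1.40 / 8 = 0.1750%
Sample std dev = √[76.3150 / 7] = 3.3018%
IR = μ / tracking error = 0.1750 / 3.3018 = 0.0530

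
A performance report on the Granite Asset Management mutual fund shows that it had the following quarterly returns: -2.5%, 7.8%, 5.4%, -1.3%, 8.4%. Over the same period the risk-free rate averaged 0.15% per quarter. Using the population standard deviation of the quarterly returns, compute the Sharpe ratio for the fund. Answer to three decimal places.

0.744

μ = (-2.5 + 7.8 + 5.4 − 1.3 + 8.4) / 5 = 3.5600%
Population σ = √[Σ(r − μ)² / 5] = √[105.1320 / 5] = √21.0264 = 4.5855%
Sharpe = (μ − rf) / σ = (3.5600 − 0.15) / 4.5855 = 3.4100 / 4.5855 = 0.7436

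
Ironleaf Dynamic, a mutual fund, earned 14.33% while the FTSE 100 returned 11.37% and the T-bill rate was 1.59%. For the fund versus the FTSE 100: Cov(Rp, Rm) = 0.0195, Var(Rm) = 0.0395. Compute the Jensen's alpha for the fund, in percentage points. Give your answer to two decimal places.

β = Cov / Var = 0.0195 / 0.0395 = 0.4937
E[R] = Rf + β(Rm − Rf) = 1.59% + 0.4937 × (11.37% − 1.59%) = 6.4184%
α = Rp − E[R] = 14.33% − 6.4184% = 7.9116

7.91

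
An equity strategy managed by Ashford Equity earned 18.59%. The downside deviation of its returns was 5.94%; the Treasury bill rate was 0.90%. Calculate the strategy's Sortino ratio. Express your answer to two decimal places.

2.98

Sortino = (Rp − Rf) / σd = (18.59% − 0.90%) / 5.94% = 17.69% / 5.94% = 2.9781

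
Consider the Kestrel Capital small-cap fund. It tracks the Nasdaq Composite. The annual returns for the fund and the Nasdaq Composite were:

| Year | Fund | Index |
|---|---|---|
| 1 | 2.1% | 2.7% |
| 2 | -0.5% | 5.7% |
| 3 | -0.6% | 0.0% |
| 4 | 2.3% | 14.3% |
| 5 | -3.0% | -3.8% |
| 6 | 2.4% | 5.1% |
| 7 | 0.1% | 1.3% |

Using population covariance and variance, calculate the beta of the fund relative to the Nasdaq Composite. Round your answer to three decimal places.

r̄p = 0.4000%,  r̄m = 3.6143%
Cov = Σ(rp − r̄p)(rm − r̄m) / 7 = 7.0514
Var(rm) = Σ(rm − r̄m)² / 7 = 27.8527
β = Cov / Var = 7.0514 / 27.8527 = 0.2532

0.253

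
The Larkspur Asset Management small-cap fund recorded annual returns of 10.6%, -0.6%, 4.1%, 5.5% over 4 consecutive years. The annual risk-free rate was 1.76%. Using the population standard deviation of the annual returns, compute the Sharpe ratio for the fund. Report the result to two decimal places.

0.79

Mean return r̄ = 19.60 / 4 = 4.9000%
Population std dev = √[63.7400 / 4] = 3.9919%
Sharpe = (r̄ − rf) / σ = (4.9000 − 1.76) / 3.9919 = 3.1400 / 3.9919 = 0.7866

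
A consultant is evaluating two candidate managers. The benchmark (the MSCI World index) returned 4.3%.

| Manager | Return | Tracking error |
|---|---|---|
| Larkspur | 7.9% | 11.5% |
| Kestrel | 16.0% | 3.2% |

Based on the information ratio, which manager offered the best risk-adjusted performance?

Larkspur: IR = (7.9% − 4.3%) / 11.5% = 0.313
Kestrel: IR = (16.0% − 4.3%) / 3.2% = 3.656
Highest: Kestrel (3.656).

Kestrel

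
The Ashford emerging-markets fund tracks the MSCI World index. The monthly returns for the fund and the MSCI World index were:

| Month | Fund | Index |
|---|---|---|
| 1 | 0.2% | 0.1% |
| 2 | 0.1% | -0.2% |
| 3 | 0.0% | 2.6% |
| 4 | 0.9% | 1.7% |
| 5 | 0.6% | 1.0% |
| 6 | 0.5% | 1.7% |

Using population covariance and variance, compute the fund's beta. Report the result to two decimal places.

r̄p = 0.3833%,  r̄m = 1.1500%
Cov = Σ(rp − r̄p)(rm − r̄m) / 6 = 0.0558
Var(rm) = Σ(rm − r̄m)² / 6 = 0.9425
β = Cov / Var = 0.0558 / 0.9425 = 0.0592

0.06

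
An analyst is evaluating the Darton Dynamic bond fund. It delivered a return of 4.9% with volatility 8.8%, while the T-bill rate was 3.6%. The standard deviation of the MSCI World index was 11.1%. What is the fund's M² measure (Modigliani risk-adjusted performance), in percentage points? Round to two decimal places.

Sharpe = (Rp − Rf) / σp = (4.9% − 3.6%) / 8.8% = 0.1477
M² = Rf + Sharpe × σm = 3.6% + 0.1477 × 11.1% = 5.2395%

5.24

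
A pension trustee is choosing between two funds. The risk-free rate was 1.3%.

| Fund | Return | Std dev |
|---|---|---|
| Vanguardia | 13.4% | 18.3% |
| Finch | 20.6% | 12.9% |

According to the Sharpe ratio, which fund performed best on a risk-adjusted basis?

Vanguardia: Sharpe ratio = (13.4% − 1.3%) / 18.3% = 0.661
Finch: Sharpe ratio = (20.6% − 1.3%) / 12.9% = 1.496
Highest: Finch (1.496).

Finch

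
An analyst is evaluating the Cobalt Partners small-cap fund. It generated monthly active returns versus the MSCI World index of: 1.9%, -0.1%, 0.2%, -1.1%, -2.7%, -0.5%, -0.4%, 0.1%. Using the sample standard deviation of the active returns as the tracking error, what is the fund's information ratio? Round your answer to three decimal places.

-0.251

μ = (1.9 − 0.1 + 0.2 − 1.1 − 2.7 − 0.5 − 0.4 + 0.1) / 8 = -0.3250%
Σ(r − μ)² = (1.9 − (-0.3250))² + (-0.1 − (-0.3250))² + … = 11.7350
σ = √[11.7350 / 7] = 1.2948%
IR = μ / tracking error = -0.3250 / 1.2948 = -0.2510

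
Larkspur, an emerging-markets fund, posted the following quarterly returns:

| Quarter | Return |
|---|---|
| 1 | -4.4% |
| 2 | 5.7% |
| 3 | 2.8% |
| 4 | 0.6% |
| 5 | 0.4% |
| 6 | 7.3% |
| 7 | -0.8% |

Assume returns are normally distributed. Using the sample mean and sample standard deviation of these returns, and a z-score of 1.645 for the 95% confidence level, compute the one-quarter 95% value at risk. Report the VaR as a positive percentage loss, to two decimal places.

4.89

μ = (-4.4 + 5.7 + 2.8 + 0.6 + 0.4 + 7.3 − 0.8) / 7 = 1.6571%
Σ(r − μ)² = 94.9171; sample σ = √(94.9171/6) = 3.9774%
VaR = −(μ − z·σ) = −(1.6571 − 1.645 × 3.9774) = −(-4.8857) = 4.8857%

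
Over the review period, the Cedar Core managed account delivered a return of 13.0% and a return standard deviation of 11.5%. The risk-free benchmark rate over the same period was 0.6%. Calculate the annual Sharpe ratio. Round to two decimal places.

1.08

Sharpe = (Rp − Rf) / σp = (13.0% − 0.6%) / 11.5% = 12.40% / 11.5% = 1.0783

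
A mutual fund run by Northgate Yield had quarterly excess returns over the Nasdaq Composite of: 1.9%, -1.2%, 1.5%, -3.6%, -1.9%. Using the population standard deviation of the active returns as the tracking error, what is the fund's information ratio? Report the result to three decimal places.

-0.317

Mean return r̄ = -3.30 / 5 = -0.6600%
Population σ = √[Σ(r − r̄)² / 5] = √[21.6920 / 5] = √4.3384 = 2.0829%
IR = r̄ / tracking error = -0.6600 / 2.0829 = -0.3169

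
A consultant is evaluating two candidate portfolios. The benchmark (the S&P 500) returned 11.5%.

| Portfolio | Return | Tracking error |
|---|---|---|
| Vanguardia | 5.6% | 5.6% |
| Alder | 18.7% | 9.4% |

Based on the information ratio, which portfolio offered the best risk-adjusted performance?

Alder

Vanguardia: IR = (5.6% − 11.5%) / 5.6% = -1.054
Alder: IR = (18.7% − 11.5%) / 9.4% = 0.766
Highest: Alder (0.766).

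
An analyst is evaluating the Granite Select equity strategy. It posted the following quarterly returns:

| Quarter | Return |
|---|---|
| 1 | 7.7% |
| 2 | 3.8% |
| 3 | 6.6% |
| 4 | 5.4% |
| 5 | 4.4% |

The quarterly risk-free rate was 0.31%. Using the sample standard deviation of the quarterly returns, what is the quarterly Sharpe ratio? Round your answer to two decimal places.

3.31

Mean return r̄ = 27.90 / 5 = 5.5800%
Σ(r − r̄)² = 10.1280; sample σ = √(10.1280/4) = 1.5912%
Sharpe = (r̄ − rf) / σ = (5.5800 − 0.31) / 1.5912 = 5.2700 / 1.5912 = 3.3120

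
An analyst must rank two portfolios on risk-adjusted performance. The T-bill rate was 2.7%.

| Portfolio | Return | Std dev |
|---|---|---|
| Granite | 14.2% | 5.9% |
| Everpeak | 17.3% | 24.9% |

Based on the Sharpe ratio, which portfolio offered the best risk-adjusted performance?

Granite

Granite: Sharpe ratio = (14.2% − 2.7%) / 5.9% = 1.949
Everpeak: Sharpe ratio = (17.3% − 2.7%) / 24.9% = 0.586
Highest: Granite (1.949).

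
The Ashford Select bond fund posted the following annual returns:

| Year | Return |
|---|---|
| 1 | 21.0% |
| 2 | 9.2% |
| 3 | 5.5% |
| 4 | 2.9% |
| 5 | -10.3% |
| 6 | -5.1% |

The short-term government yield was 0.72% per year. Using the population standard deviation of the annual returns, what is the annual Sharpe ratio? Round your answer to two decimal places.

Mean return μ = 23.20 / 6 = 3.8667%
Population σ = √[Σ(r − μ)² / 6] = √[606.6933 / 6] = √101.1156 = 10.0556%
Sharpe = (μ − rf) / σ = (3.8667 − 0.72) / 10.0556 = 3.1467 / 10.0556 = 0.3129

0.31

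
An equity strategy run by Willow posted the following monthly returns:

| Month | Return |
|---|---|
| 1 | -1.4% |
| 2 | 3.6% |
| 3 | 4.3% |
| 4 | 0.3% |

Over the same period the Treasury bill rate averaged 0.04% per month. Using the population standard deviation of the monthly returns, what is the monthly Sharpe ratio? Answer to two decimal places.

0.71

μ = (-1.4 + 3.6 + 4.3 + 0.3) / 4 = 6.80 / 4 = 1.7000%
Population std dev = √[21.9400 / 4] = 2.3420%
Sharpe = (μ − rf) / σ = (1.7000 − 0.04) / 2.3420 = 1.6600 / 2.3420 = 0.7088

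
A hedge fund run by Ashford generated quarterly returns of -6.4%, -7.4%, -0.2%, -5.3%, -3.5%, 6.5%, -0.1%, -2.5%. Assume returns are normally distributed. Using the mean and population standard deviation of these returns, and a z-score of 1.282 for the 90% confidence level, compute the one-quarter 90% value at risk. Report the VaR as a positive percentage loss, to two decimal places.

7.72

μ = (-6.4 − 7.4 − 0.2 − 5.3 − 3.5 + 6.5 − 0.1 − 2.5) / 8 = -18.90 / 8 = -2.3625%
Population σ = √[Σ(r − μ)² / 8] = √[139.9588 / 8] = √17.4949 = 4.1827%
VaR = −(μ − z·σ) = −(-2.3625 − 1.282 × 4.1827) = −(-7.7247) = 7.7247%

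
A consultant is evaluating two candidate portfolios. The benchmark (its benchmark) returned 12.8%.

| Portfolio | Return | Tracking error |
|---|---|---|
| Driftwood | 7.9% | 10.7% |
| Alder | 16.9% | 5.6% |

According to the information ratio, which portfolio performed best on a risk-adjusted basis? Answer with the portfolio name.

Alder

Driftwood: IR = (7.9% − 12.8%) / 10.7% = -0.458
Alder: IR = (16.9% − 12.8%) / 5.6% = 0.732
Highest: Alder (0.732).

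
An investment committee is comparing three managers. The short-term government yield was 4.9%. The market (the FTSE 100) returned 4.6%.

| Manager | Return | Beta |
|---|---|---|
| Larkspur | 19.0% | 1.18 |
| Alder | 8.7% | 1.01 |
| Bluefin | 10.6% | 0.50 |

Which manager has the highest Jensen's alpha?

Larkspur

Larkspur: α = 19.0% − [4.9% + 1.18 × (4.6% − 4.9%)] = 14.454
Alder: α = 8.7% − [4.9% + 1.01 × (4.6% − 4.9%)] = 4.103
Bluefin: α = 10.6% − [4.9% + 0.50 × (4.6% − 4.9%)] = 5.850
Highest: Larkspur (14.454).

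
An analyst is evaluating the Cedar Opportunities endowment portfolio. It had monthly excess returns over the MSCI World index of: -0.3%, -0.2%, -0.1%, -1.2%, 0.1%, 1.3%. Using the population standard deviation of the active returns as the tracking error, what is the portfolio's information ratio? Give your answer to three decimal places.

-0.091

r̄ = (-0.3 − 0.2 − 0.1 − 1.2 + 0.1 + 1.3) / 6 = -0.40 / 6 = -0.0667%
Σ(r − r̄)² = (-0.3 − (-0.0667))² + (-0.2 − (-0.0667))² + … = 3.2533
σ = √[3.2533 / 6] = 0.7364%
IR = r̄ / tracking error = -0.0667 / 0.7364 = -0.0906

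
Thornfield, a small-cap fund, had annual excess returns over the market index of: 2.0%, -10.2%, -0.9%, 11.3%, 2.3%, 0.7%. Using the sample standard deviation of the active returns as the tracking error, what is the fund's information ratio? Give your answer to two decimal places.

0.13

Mean return μ = 5.20 / 6 = 0.8667%
Sample σ = √[Σ(r − μ)² / 5] = √[237.8133 / 5] = √47.5627 = 6.8966%
IR = μ / tracking error = 0.8667 / 6.8966 = 0.1257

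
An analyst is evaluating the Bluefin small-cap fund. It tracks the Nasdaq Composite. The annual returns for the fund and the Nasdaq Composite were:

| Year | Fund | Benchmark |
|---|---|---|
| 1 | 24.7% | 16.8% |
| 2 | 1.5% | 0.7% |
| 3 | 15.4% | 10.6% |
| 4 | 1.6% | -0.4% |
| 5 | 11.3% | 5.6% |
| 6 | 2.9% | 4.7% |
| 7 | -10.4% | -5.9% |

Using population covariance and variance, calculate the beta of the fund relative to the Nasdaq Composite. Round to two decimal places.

r̄p = 6.7143%,  r̄m = 4.5857%
Cov = Σ(rp − r̄p)(rm − r̄m) / 7 = 71.6216
Var(rm) = Σ(rm − r̄m)² / 7 = 48.0441
β = Cov / Var = 71.6216 / 48.0441 = 1.4907

1.49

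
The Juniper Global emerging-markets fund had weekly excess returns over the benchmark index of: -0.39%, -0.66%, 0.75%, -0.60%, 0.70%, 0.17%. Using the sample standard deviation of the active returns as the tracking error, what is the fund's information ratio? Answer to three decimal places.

μ = (-0.39 − 0.66 + 0.75 − 0.6 + 0.7 + 0.17) / 6 = -0.030 / 6 = -0.0050%
Sample σ = √[Σ(r − μ)² / 5] = √[2.0290 / 5] = √0.4058 = 0.6370%
IR = μ / tracking error = -0.0050 / 0.6370 = -0.0078

-0.008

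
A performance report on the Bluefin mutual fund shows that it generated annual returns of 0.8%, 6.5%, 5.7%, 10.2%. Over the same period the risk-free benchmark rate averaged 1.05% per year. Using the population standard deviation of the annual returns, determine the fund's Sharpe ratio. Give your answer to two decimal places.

μ = (0.8 + 6.5 + 5.7 + 10.2) / 4 = 5.8000%
Σ(r − μ)² = 44.8600; population σ = √(44.8600/4) = 3.3489%
Sharpe = (μ − rf) / σ = (5.8000 − 1.05) / 3.3489 = 4.7500 / 3.3489 = 1.4184

1.42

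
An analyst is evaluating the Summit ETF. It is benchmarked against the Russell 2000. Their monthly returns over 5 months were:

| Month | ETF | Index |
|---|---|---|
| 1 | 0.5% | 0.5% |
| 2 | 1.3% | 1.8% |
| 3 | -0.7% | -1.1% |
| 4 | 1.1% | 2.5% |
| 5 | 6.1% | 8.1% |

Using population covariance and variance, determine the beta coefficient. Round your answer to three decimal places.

0.738

r̄p = 1.6600%,  r̄m = 2.3600%
Cov = Σ(rp − r̄p)(rm − r̄m) / 5 = 7.1864
Var(rm) = Σ(rm − r̄m)² / 5 = 9.7424
β = Cov / Var = 7.1864 / 9.7424 = 0.7376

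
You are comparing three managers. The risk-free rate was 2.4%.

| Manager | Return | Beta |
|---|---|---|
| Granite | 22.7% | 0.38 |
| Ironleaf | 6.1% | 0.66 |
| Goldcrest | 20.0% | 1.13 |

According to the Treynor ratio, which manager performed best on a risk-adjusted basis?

Granite: Treynor = (22.7% − 2.4%) / 0.38 = 53.421
Ironleaf: Treynor = (6.1% − 2.4%) / 0.66 = 5.606
Goldcrest: Treynor = (20.0% − 2.4%) / 1.13 = 15.575
Highest: Granite (53.421).

Granite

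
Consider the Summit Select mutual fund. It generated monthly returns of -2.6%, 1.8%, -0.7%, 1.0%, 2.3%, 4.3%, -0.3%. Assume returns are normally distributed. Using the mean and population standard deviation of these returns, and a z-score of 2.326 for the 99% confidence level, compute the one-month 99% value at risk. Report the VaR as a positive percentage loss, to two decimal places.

Mean return r̄ = 5.80 / 7 = 0.8286%
Σ(r − r̄)² = (-2.6 − 0.8286)² + (1.8 − 0.8286)² + (-0.7 − 0.8286)² + … = 30.5543
σ = √[30.5543 / 7] = 2.0892%
VaR = −(r̄ − z·σ) = −(0.8286 − 2.326 × 2.0892) = −(-4.0309) = 4.0309%

4.03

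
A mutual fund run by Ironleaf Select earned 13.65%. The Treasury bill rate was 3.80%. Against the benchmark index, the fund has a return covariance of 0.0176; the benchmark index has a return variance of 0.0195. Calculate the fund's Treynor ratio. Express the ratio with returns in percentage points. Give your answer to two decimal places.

10.91

β = Cov / Var = 0.0176 / 0.0195 = 0.9026
Treynor = (Rp − Rf) / β = (13.65% − 3.80%) / 0.9026 = 9.85 / 0.9026 = 10.9129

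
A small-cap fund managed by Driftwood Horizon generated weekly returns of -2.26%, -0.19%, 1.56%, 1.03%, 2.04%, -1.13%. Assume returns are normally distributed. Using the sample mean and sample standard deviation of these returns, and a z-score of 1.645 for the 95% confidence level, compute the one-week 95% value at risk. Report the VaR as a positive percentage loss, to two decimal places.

μ = (-2.26 − 0.19 + 1.56 + 1.03 + 2.04 − 1.13) / 6 = 1.050 / 6 = 0.1750%
Sample std dev = √[13.8930 / 5] = 1.6669%
VaR = −(μ − z·σ) = −(0.1750 − 1.645 × 1.6669) = −(-2.5671) = 2.5671%

2.57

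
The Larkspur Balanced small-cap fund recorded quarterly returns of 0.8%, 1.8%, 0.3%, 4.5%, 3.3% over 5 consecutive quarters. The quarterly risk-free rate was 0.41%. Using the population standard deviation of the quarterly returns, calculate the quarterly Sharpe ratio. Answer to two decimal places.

1.11

r̄ = (0.8 + 1.8 + 0.3 + 4.5 + 3.3) / 5 = 10.70 / 5 = 2.1400%
Population σ = √[Σ(r − r̄)² / 5] = √[12.2120 / 5] = √2.4424 = 1.5628%
Sharpe = (r̄ − rf) / σ = (2.1400 − 0.41) / 1.5628 = 1.7300 / 1.5628 = 1.1070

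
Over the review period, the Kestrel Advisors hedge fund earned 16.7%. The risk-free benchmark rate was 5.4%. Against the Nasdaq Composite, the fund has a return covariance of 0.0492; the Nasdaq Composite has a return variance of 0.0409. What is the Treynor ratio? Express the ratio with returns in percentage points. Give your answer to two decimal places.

β = Cov / Var = 0.0492 / 0.0409 = 1.2029
Treynor = (Rp − Rf) / β = (16.7% − 5.4%) / 1.2029 = 11.30 / 1.2029 = 9.3940

9.39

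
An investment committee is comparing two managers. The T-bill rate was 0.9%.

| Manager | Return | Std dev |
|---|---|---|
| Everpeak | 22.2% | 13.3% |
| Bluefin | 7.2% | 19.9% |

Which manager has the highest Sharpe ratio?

Everpeak

Everpeak: Sharpe ratio = (22.2% − 0.9%) / 13.3% = 1.602
Bluefin: Sharpe ratio = (7.2% − 0.9%) / 19.9% = 0.317
Highest: Everpeak (1.602).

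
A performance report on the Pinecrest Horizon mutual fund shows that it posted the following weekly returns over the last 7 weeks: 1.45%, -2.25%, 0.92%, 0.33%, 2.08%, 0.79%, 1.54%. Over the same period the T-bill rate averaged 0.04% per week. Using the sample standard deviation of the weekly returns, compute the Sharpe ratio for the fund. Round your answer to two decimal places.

0.46

r̄ = (1.45 − 2.25 + 0.92 + 0.33 + 2.08 + 0.79 + 1.54) / 7 = 4.860 / 7 = 0.6943%
Σ(r − r̄)² = (1.45 − 0.6943)² + (-2.25 − 0.6943)² + … = 12.0682
σ = √[12.0682 / 6] = 1.4182%
Sharpe = (r̄ − rf) / σ = (0.6943 − 0.04) / 1.4182 = 0.6543 / 1.4182 = 0.4614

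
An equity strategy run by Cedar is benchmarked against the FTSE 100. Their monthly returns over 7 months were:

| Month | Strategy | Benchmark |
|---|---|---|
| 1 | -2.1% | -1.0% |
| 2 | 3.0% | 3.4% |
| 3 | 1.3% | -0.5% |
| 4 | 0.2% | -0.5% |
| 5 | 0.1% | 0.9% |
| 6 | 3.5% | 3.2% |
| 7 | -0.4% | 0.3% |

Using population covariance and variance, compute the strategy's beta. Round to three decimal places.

r̄p = 0.8000%,  r̄m = 0.8286%
Cov = Σ(rp − r̄p)(rm − r̄m) / 7 = 2.5829
Var(rm) = Σ(rm − r̄m)² / 7 = 2.7706
β = Cov / Var = 2.5829 / 2.7706 = 0.9323

0.932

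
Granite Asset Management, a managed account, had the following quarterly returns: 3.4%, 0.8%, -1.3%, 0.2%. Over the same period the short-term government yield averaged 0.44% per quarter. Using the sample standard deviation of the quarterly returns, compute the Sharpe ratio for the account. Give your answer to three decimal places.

0.171

r̄ = (3.4 + 0.8 − 1.3 + 0.2) / 4 = 3.10 / 4 = 0.7750%
Sample std dev = √[11.5275 / 3] = 1.9602%
Sharpe = (r̄ − rf) / σ = (0.7750 − 0.44) / 1.9602 = 0.3350 / 1.9602 = 0.1709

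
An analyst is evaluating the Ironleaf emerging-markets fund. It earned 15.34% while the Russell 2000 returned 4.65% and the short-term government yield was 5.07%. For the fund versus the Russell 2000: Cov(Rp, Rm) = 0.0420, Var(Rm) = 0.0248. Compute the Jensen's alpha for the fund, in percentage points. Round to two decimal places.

β = Cov / Var = 0.0420 / 0.0248 = 1.6935
E[R] = Rf + β(Rm − Rf) = 5.07% + 1.6935 × (4.65% − 5.07%) = 4.3587%
α = Rp − E[R] = 15.34% − 4.3587% = 10.9813

10.98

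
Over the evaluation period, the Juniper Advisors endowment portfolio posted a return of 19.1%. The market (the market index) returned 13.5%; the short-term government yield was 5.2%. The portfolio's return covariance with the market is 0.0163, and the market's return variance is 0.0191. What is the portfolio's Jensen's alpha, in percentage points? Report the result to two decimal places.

β = Cov / Var = 0.0163 / 0.0191 = 0.8534
E[R] = Rf + β(Rm − Rf) = 5.2% + 0.8534 × (13.5% − 5.2%) = 12.2832%
α = Rp − E[R] = 19.1% − 12.2832% = 6.8168

6.82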